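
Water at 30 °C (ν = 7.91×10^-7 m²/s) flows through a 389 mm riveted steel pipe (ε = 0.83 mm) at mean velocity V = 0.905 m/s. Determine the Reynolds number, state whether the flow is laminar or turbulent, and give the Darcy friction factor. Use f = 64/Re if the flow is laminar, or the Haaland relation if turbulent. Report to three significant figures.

Re ≈ 4.45×10^5; turbulent; f ≈ 0.0242

Re = VD/ν = 0.9050·0.389/7.91×10^-7 = 4.45×10^5
Re > 4000 → turbulent; ε/D = 0.00213
Haaland: f = 0.02422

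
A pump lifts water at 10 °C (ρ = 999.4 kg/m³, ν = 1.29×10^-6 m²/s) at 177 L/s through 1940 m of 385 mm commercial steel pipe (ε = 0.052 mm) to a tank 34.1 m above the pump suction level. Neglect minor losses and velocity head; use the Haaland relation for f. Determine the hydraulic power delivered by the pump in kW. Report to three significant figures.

P_hyd ≈ 74.4 kW

V = 4Q/(πD²) = 1.520 m/s; Re = 4.54×10^5; ε/D = 1.35×10^-4; f = 0.01479
h_f = f(L/D)V²/2g = 8.783 m
Total head H = z + h_f = 34.1 + 8.783 = 42.88 m
P_hyd = ρgQH = 999.4·9.81·0.177·42.88 = 74.42 kW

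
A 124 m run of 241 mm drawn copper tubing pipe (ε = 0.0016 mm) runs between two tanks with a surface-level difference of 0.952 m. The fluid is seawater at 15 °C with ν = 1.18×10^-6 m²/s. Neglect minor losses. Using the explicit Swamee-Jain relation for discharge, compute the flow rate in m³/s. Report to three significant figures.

Q ≈ 0.0726 m³/s

Swamee-Jain (Type II): Q = -0.965·√(gD⁵h_f/L)·ln[ε/(3.7D) + √(3.17ν²L/(gD³h_f))]
√(gD⁵h_f/L) = √(9.81·0.241⁵·0.952/124) = 0.007825
ε/(3.7D) = 1.79×10^-6; √(3.17ν²L/(gD³h_f)) = 6.47×10^-5
Q = -0.965·0.007825·ln(6.650×10^-5) = 0.07263 m³/s
Check: V = 1.59 m/s, Re = 3.25×10^5, f = 0.01424, h_f = 0.947 m ≈ 0.952 m ✓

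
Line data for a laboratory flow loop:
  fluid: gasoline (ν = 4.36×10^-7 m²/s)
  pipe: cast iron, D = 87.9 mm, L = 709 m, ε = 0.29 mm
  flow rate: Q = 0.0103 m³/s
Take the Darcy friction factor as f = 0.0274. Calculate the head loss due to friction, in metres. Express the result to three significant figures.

V = 4Q/(πD²) = 4·0.0103/(π·0.0879²) = 1.697 m/s
h_f = f(L/D)V²/(2g) = 0.02740·(709/0.0879)·1.697²/(2·9.81) = 32.45 m

h_f ≈ 32.5 m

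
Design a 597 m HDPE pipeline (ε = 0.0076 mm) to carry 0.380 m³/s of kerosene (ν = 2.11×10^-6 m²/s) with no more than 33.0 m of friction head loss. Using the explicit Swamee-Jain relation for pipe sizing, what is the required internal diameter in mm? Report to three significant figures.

D ≈ 310 mm

Swamee-Jain (Type III): D = 0.66·[ε^1.25·(LQ²/(gh_f))^4.75 + ν·Q^9.4·(L/(gh_f))^5.2]^0.04
LQ²/(gh_f) = 0.2663; L/(gh_f) = 1.844
Term 1 = ε^1.25·(…)^4.75 = 7.44×10^-10; Term 2 = ν·Q^9.4·(…)^5.2 = 5.71×10^-9
D = 0.66·(7.44×10^-10 + 5.71×10^-9)^0.04 = 0.3104 m = 310 mm
Check: V = 5.02 m/s, Re = 7.39×10^5, f = 0.01270, h_f = 31.4 m ≈ 33.0 m ✓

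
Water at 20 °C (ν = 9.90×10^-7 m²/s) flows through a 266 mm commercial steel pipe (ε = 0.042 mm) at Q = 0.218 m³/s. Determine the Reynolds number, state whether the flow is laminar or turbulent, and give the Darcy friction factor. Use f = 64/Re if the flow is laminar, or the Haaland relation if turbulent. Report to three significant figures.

Re ≈ 1.05×10^6; turbulent; f ≈ 0.0141

V = 4Q/(πD²) = 3.923 m/s
Re = VD/ν = 3.923·0.266/9.90×10^-7 = 1.05×10^6
Re > 4000 → turbulent; ε/D = 1.58×10^-4
Haaland: f = 0.01406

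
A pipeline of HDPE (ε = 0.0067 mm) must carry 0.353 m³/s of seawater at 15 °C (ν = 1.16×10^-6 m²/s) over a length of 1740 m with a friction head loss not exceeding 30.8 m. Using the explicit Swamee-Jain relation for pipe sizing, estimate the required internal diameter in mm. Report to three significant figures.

Swamee-Jain (Type III): D = 0.66·[ε^1.25·(LQ²/(gh_f))^4.75 + ν·Q^9.4·(L/(gh_f))^5.2]^0.04
LQ²/(gh_f) = 0.7176; L/(gh_f) = 5.759
Term 1 = ε^1.25·(…)^4.75 = 7.05×10^-8; Term 2 = ν·Q^9.4·(…)^5.2 = 5.85×10^-7
D = 0.66·(7.05×10^-8 + 5.85×10^-7)^0.04 = 0.3734 m = 373 mm
Check: V = 3.22 m/s, Re = 1.04×10^6, f = 0.01197, h_f = 29.5 m ≈ 30.8 m ✓

D ≈ 373 mm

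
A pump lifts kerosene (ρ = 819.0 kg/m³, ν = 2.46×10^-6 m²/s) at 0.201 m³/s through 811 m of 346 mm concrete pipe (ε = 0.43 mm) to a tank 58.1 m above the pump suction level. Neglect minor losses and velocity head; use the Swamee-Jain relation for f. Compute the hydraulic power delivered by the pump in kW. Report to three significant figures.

V = 4Q/(πD²) = 2.138 m/s; Re = 3.01×10^5; ε/D = 0.00124; f = 0.02170
h_f = f(L/D)V²/2g = 11.85 m
Total head H = z + h_f = 58.1 + 11.85 = 69.95 m
P_hyd = ρgQH = 819.0·9.81·0.201·69.95 = 113.0 kW

P_hyd ≈ 113 kW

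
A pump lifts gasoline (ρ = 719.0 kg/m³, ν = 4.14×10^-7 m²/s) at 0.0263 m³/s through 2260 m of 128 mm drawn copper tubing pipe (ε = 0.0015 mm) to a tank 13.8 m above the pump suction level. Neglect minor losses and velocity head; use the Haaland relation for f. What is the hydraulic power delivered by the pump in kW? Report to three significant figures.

P_hyd ≈ 11.4 kW

V = 4Q/(πD²) = 2.044 m/s; Re = 6.32×10^5; ε/D = 1.17×10^-5; f = 0.01269
h_f = f(L/D)V²/2g = 47.71 m
Total head H = z + h_f = 13.8 + 47.71 = 61.51 m
P_hyd = ρgQH = 719.0·9.81·0.0263·61.51 = 11.41 kW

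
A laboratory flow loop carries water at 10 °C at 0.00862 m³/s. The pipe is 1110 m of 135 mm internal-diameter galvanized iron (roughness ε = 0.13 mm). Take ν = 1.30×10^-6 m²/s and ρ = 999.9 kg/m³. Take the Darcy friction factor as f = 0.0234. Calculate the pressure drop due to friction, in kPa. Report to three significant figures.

Δp ≈ 34.9 kPa

V = 4Q/(πD²) = 4·0.00862/(π·0.135²) = 0.6022 m/s
h_f = f(L/D)V²/(2g) = 0.02340·(1110/0.135)·0.6022²/(2·9.81) = 3.556 m
Δp = ρg·h_f = 999.9·9.81·3.556 = 34.88 kPa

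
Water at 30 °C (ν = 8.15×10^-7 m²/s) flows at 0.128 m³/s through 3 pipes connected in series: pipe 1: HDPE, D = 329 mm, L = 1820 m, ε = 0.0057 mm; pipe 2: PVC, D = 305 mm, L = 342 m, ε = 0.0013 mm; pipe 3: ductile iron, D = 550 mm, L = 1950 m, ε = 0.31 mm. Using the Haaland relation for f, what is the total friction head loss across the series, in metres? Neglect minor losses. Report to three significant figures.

Pipe 1: V = 1.506 m/s, Re = 6.08×10^5, ε/D = 1.73×10^-5, f = 0.01285, h_1 = f(L/D)V²/2g = 8.214 m
Pipe 2: V = 1.752 m/s, Re = 6.56×10^5, ε/D = 4.26×10^-6, f = 0.01251, h_2 = f(L/D)V²/2g = 2.194 m
Pipe 3: V = 0.5388 m/s, Re = 3.64×10^5, ε/D = 5.64×10^-4, f = 0.01824, h_3 = f(L/D)V²/2g = 0.9565 m
Series → Q common, losses add: H = Σh = 11.36 m

H ≈ 11.4 m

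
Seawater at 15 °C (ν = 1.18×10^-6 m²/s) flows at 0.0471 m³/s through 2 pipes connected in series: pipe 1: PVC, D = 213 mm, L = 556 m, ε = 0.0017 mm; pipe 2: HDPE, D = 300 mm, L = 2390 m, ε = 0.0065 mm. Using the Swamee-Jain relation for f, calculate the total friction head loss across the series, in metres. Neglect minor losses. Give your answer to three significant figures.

H ≈ 6.43 m

Pipe 1: V = 1.322 m/s, Re = 2.39×10^5, ε/D = 7.98×10^-6, f = 0.01509, h_1 = f(L/D)V²/2g = 3.509 m
Pipe 2: V = 0.6663 m/s, Re = 1.69×10^5, ε/D = 2.17×10^-5, f = 0.01623, h_2 = f(L/D)V²/2g = 2.925 m
Series → Q common, losses add: H = Σh = 6.434 m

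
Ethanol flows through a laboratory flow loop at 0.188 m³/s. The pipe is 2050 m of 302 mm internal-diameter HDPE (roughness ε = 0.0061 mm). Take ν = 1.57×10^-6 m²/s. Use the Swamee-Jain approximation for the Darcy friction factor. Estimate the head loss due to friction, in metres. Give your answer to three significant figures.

V = 4Q/(πD²) = 4·0.188/(π·0.302²) = 2.625 m/s
Re = VD/ν = 2.625·0.302/1.57×10^-6 = 5.05×10^5 → turbulent
ε/D = 0.0061/302 = 2.02×10^-5
Swamee-Jain: f = 0.01339
h_f = f(L/D)V²/(2g) = 0.01339·(2050/0.302)·2.625²/(2·9.81) = 31.91 m

h_f ≈ 31.9 m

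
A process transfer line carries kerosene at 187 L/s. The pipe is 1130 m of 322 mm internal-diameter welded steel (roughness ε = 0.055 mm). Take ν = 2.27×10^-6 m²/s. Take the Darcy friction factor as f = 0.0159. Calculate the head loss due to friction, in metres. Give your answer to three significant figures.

h_f ≈ 15.0 m

V = 4Q/(πD²) = 4·0.187/(π·0.322²) = 2.296 m/s
h_f = f(L/D)V²/(2g) = 0.01590·(1130/0.322)·2.296²/(2·9.81) = 15.00 m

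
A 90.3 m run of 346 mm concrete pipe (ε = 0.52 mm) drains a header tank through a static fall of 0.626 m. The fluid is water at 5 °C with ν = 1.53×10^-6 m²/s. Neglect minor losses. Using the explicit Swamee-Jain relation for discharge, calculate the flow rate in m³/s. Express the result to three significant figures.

Q ≈ 0.136 m³/s

Swamee-Jain (Type II): Q = -0.965·√(gD⁵h_f/L)·ln[ε/(3.7D) + √(3.17ν²L/(gD³h_f))]
√(gD⁵h_f/L) = √(9.81·0.346⁵·0.626/90.3) = 0.01836
ε/(3.7D) = 4.06×10^-4; √(3.17ν²L/(gD³h_f)) = 5.13×10^-5
Q = -0.965·0.01836·ln(4.575×10^-4) = 0.1363 m³/s
Check: V = 1.45 m/s, Re = 3.28×10^5, f = 0.02256, h_f = 0.630 m ≈ 0.626 m ✓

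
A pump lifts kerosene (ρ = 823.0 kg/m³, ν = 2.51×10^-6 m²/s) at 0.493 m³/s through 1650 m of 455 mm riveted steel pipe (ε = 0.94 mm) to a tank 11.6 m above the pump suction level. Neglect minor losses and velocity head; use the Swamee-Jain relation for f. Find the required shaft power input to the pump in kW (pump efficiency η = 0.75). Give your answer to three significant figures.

P_shaft ≈ 279 kW

V = 4Q/(πD²) = 3.032 m/s; Re = 5.50×10^5; ε/D = 0.00207; f = 0.02406
h_f = f(L/D)V²/2g = 40.88 m
Total head H = z + h_f = 11.6 + 40.88 = 52.48 m
P_hyd = ρgQH = 823.0·9.81·0.493·52.48 = 208.9 kW
P_shaft = P_hyd/η = 208.9/0.75 = 278.5 kW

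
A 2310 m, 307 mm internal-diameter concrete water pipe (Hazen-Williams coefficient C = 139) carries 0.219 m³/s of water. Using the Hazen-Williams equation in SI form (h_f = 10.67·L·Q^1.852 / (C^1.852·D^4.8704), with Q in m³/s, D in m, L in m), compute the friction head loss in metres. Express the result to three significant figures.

h_f ≈ 50.0 m

h_f = 10.67·2310·0.219^1.852 / (139^1.852·0.307^4.8704) = 50.03 m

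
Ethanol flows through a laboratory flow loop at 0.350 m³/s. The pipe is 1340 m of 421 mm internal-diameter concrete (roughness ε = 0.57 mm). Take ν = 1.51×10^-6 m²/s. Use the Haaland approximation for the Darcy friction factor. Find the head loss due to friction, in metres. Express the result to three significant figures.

V = 4Q/(πD²) = 4·0.350/(π·0.421²) = 2.514 m/s
Re = VD/ν = 2.514·0.421/1.51×10^-6 = 7.01×10^5 → turbulent
ε/D = 0.57/421 = 0.00135
Haaland: f = 0.02151
h_f = f(L/D)V²/(2g) = 0.02151·(1340/0.421)·2.514²/(2·9.81) = 22.06 m

h_f ≈ 22.1 m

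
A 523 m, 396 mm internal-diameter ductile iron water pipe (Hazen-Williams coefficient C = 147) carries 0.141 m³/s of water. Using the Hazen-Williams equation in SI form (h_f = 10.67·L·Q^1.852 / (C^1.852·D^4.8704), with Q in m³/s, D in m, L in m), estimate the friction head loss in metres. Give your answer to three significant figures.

h_f = 10.67·523·0.141^1.852 / (147^1.852·0.396^4.8704) = 1.308 m

h_f ≈ 1.31 m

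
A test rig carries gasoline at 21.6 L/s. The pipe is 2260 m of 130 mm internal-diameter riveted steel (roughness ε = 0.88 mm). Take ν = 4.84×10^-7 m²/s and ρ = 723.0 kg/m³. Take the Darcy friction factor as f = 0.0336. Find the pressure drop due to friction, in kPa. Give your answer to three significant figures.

Δp ≈ 559 kPa

V = 4Q/(πD²) = 4·0.0216/(π·0.130²) = 1.627 m/s
h_f = f(L/D)V²/(2g) = 0.03360·(2260/0.130)·1.627²/(2·9.81) = 78.84 m
Δp = ρg·h_f = 723.0·9.81·78.84 = 559.2 kPa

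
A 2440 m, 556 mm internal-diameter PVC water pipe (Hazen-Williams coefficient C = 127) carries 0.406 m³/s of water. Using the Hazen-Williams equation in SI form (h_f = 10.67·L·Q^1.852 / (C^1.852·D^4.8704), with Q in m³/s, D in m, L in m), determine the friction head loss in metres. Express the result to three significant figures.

h_f = 10.67·2440·0.406^1.852 / (127^1.852·0.556^4.8704) = 10.86 m

h_f ≈ 10.9 m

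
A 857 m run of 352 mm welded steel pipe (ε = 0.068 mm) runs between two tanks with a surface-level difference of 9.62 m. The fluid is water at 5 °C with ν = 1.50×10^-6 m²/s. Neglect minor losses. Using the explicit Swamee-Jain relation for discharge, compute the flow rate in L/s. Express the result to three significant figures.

Q ≈ 219 L/s

Swamee-Jain (Type II): Q = -0.965·√(gD⁵h_f/L)·ln[ε/(3.7D) + √(3.17ν²L/(gD³h_f))]
√(gD⁵h_f/L) = √(9.81·0.352⁵·9.62/857) = 0.02439
ε/(3.7D) = 5.22×10^-5; √(3.17ν²L/(gD³h_f)) = 3.85×10^-5
Q = -0.965·0.02439·ln(9.075×10^-5) = 0.2191 m³/s
Check: V = 2.25 m/s, Re = 5.28×10^5, f = 0.01537, h_f = 9.67 m ≈ 9.62 m ✓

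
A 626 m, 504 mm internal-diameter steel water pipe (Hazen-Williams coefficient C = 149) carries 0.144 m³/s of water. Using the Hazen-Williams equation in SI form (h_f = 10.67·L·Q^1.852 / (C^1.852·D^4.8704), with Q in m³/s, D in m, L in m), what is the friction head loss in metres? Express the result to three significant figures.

h_f = 10.67·626·0.144^1.852 / (149^1.852·0.504^4.8704) = 0.4904 m

h_f ≈ 0.490 m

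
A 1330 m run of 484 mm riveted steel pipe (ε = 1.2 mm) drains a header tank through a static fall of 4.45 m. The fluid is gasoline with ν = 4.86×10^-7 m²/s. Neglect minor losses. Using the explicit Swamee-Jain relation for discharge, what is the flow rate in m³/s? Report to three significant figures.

Swamee-Jain (Type II): Q = -0.965·√(gD⁵h_f/L)·ln[ε/(3.7D) + √(3.17ν²L/(gD³h_f))]
√(gD⁵h_f/L) = √(9.81·0.484⁵·4.45/1330) = 0.02953
ε/(3.7D) = 6.70×10^-4; √(3.17ν²L/(gD³h_f)) = 1.42×10^-5
Q = -0.965·0.02953·ln(6.843×10^-4) = 0.2076 m³/s
Check: V = 1.13 m/s, Re = 1.12×10^6, f = 0.02502, h_f = 4.46 m ≈ 4.45 m ✓

Q ≈ 0.208 m³/s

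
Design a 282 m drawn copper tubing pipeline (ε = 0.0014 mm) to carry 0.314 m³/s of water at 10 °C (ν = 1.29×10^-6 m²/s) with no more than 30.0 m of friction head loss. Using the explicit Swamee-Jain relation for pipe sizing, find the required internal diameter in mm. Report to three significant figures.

D ≈ 246 mm

Swamee-Jain (Type III): D = 0.66·[ε^1.25·(LQ²/(gh_f))^4.75 + ν·Q^9.4·(L/(gh_f))^5.2]^0.04
LQ²/(gh_f) = 0.09448; L/(gh_f) = 0.9582
Term 1 = ε^1.25·(…)^4.75 = 6.54×10^-13; Term 2 = ν·Q^9.4·(…)^5.2 = 1.93×10^-11
D = 0.66·(6.54×10^-13 + 1.93×10^-11)^0.04 = 0.2463 m = 246 mm
Check: V = 6.59 m/s, Re = 1.26×10^6, f = 0.01133, h_f = 28.7 m ≈ 30.0 m ✓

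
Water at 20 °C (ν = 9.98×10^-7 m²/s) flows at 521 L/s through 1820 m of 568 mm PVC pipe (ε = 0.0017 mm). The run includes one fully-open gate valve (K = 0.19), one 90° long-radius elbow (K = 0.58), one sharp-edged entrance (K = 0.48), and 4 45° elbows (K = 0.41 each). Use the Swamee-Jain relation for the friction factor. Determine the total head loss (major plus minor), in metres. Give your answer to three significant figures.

H_L ≈ 8.49 m

V = 4Q/(πD²) = 2.056 m/s; V²/2g = 0.2155 m
Re = 1.17×10^6, ε/D = 2.99×10^-6 → f = 0.01139 (Swamee-Jain)
Major: h_f = f(L/D)·V²/2g = 0.01139·3204·0.2155 = 7.863 m
Minor: ΣK = 2.89; h_m = ΣK·V²/2g = 0.6227 m
Total H_L = 7.863 + 0.6227 = 8.486 m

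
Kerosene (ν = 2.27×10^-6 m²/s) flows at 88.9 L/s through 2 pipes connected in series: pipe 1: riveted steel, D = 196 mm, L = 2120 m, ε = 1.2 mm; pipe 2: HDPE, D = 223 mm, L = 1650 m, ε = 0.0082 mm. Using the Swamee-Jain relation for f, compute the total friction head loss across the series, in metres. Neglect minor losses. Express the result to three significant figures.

H ≈ 187 m

Pipe 1: V = 2.946 m/s, Re = 2.54×10^5, ε/D = 0.00612, f = 0.03279, h_1 = f(L/D)V²/2g = 156.9 m
Pipe 2: V = 2.276 m/s, Re = 2.24×10^5, ε/D = 3.68×10^-5, f = 0.01555, h_2 = f(L/D)V²/2g = 30.39 m
Series → Q common, losses add: H = Σh = 187.3 m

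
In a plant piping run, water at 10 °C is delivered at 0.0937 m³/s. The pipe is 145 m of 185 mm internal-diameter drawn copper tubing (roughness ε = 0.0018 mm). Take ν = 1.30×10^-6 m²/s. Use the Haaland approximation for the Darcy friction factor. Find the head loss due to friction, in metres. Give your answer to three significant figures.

V = 4Q/(πD²) = 4·0.0937/(π·0.185²) = 3.486 m/s
Re = VD/ν = 3.486·0.185/1.30×10^-6 = 4.96×10^5 → turbulent
ε/D = 0.0018/185 = 9.73×10^-6
Haaland: f = 0.01319
h_f = f(L/D)V²/(2g) = 0.01319·(145/0.185)·3.486²/(2·9.81) = 6.403 m

h_f ≈ 6.40 m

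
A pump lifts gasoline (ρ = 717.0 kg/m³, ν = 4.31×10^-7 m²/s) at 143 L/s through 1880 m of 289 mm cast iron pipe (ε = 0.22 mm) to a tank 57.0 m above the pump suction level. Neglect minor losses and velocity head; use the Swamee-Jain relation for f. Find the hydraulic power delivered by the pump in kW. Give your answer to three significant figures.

V = 4Q/(πD²) = 2.180 m/s; Re = 1.46×10^6; ε/D = 7.61×10^-4; f = 0.01873
h_f = f(L/D)V²/2g = 29.51 m
Total head H = z + h_f = 57.0 + 29.51 = 86.51 m
P_hyd = ρgQH = 717.0·9.81·0.143·86.51 = 87.01 kW

P_hyd ≈ 87.0 kW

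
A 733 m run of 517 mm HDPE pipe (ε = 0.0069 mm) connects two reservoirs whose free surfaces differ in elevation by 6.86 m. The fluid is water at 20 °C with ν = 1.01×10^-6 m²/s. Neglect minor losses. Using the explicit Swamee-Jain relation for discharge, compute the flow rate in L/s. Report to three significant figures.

Swamee-Jain (Type II): Q = -0.965·√(gD⁵h_f/L)·ln[ε/(3.7D) + √(3.17ν²L/(gD³h_f))]
√(gD⁵h_f/L) = √(9.81·0.517⁵·6.86/733) = 0.05823
ε/(3.7D) = 3.61×10^-6; √(3.17ν²L/(gD³h_f)) = 1.60×10^-5
Q = -0.965·0.05823·ln(1.957×10^-5) = 0.6092 m³/s
Check: V = 2.90 m/s, Re = 1.49×10^6, f = 0.01128, h_f = 6.87 m ≈ 6.86 m ✓

Q ≈ 609 L/s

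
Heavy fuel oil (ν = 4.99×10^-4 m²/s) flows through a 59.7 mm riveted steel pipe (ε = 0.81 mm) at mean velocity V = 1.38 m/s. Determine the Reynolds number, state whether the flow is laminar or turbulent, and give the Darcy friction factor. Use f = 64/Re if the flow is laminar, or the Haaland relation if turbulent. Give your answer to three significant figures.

Re ≈ 165; laminar; f = 64/Re ≈ 0.388

Re = VD/ν = 1.380·0.0597/4.99×10^-4 = 165
Re < 2300 → laminar → f = 64/Re = 0.3876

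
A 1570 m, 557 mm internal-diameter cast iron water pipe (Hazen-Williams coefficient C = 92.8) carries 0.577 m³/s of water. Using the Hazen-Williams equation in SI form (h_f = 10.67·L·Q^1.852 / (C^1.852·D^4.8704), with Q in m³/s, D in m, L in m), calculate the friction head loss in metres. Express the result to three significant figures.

h_f = 10.67·1570·0.577^1.852 / (92.8^1.852·0.557^4.8704) = 23.75 m

h_f ≈ 23.7 m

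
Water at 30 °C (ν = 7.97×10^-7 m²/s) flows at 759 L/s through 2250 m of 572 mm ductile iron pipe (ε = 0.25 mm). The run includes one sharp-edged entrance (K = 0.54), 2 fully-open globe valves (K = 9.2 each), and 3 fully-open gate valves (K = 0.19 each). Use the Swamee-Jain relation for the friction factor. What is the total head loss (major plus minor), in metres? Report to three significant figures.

H_L ≈ 37.6 m

V = 4Q/(πD²) = 2.954 m/s; V²/2g = 0.4447 m
Re = 2.12×10^6, ε/D = 4.37×10^-4 → f = 0.01655 (Swamee-Jain)
Major: h_f = f(L/D)·V²/2g = 0.01655·3934·0.4447 = 28.94 m
Minor: ΣK = 19.5; h_m = ΣK·V²/2g = 8.675 m
Total H_L = 28.94 + 8.675 = 37.62 m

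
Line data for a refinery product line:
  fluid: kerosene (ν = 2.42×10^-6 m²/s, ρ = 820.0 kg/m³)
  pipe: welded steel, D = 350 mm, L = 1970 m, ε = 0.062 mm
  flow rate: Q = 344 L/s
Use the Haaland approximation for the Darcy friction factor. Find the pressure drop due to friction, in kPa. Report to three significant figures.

Δp ≈ 443 kPa

V = 4Q/(πD²) = 4·0.344/(π·0.350²) = 3.575 m/s
Re = VD/ν = 3.575·0.350/2.42×10^-6 = 5.17×10^5 → turbulent
ε/D = 0.062/350 = 1.77×10^-4
Haaland: f = 0.01503
h_f = f(L/D)V²/(2g) = 0.01503·(1970/0.350)·3.575²/(2·9.81) = 55.11 m
Δp = ρg·h_f = 820.0·9.81·55.11 = 443.3 kPa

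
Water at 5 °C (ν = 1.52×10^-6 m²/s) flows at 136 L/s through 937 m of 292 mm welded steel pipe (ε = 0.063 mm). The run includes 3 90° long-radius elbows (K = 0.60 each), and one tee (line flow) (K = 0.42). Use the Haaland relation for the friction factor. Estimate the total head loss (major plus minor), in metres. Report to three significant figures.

V = 4Q/(πD²) = 2.031 m/s; V²/2g = 0.2102 m
Re = 3.90×10^5, ε/D = 2.16×10^-4 → f = 0.01577 (Haaland)
Major: h_f = f(L/D)·V²/2g = 0.01577·3209·0.2102 = 10.64 m
Minor: ΣK = 2.22; h_m = ΣK·V²/2g = 0.4667 m
Total H_L = 10.64 + 0.4667 = 11.10 m

H_L ≈ 11.1 m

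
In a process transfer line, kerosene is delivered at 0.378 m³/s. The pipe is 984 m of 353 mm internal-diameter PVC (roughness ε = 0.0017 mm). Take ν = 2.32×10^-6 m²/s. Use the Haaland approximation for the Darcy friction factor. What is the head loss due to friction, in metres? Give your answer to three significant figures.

h_f ≈ 27.0 m

V = 4Q/(πD²) = 4·0.378/(π·0.353²) = 3.862 m/s
Re = VD/ν = 3.862·0.353/2.32×10^-6 = 5.88×10^5 → turbulent
ε/D = 0.0017/353 = 4.82×10^-6
Haaland: f = 0.01275
h_f = f(L/D)V²/(2g) = 0.01275·(984/0.353)·3.862²/(2·9.81) = 27.03 m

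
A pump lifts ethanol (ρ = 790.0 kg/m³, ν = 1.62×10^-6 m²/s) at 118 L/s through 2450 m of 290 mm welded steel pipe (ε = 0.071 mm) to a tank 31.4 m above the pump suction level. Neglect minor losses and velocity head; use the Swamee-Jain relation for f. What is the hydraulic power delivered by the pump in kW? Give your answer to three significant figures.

V = 4Q/(πD²) = 1.786 m/s; Re = 3.20×10^5; ε/D = 2.45×10^-4; f = 0.01655
h_f = f(L/D)V²/2g = 22.75 m
Total head H = z + h_f = 31.4 + 22.75 = 54.15 m
P_hyd = ρgQH = 790.0·9.81·0.118·54.15 = 49.52 kW

P_hyd ≈ 49.5 kW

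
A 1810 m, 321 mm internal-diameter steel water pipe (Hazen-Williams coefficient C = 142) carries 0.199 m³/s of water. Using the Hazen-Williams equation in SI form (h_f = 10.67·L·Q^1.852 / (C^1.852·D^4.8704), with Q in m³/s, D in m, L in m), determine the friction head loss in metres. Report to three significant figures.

h_f = 10.67·1810·0.199^1.852 / (142^1.852·0.321^4.8704) = 25.40 m

h_f ≈ 25.4 m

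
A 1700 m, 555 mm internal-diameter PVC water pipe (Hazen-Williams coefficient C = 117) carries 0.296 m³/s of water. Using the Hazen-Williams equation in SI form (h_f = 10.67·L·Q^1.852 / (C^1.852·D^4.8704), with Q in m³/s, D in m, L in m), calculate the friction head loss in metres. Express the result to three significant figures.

h_f ≈ 4.95 m

h_f = 10.67·1700·0.296^1.852 / (117^1.852·0.555^4.8704) = 4.949 m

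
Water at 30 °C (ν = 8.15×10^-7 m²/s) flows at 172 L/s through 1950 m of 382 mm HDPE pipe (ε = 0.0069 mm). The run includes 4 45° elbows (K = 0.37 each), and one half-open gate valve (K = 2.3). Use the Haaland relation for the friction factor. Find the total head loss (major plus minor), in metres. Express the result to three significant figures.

V = 4Q/(πD²) = 1.501 m/s; V²/2g = 0.1148 m
Re = 7.03×10^5, ε/D = 1.81×10^-5 → f = 0.01257 (Haaland)
Major: h_f = f(L/D)·V²/2g = 0.01257·5105·0.1148 = 7.365 m
Minor: ΣK = 3.78; h_m = ΣK·V²/2g = 0.4339 m
Total H_L = 7.365 + 0.4339 = 7.799 m

H_L ≈ 7.80 m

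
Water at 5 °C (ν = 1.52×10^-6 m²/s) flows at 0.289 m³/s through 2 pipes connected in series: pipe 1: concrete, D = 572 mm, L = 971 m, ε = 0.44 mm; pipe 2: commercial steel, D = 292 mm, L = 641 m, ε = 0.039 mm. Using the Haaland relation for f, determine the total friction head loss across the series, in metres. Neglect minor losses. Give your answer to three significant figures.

Pipe 1: V = 1.125 m/s, Re = 4.23×10^5, ε/D = 7.69×10^-4, f = 0.01921, h_1 = f(L/D)V²/2g = 2.102 m
Pipe 2: V = 4.316 m/s, Re = 8.29×10^5, ε/D = 1.34×10^-4, f = 0.01398, h_2 = f(L/D)V²/2g = 29.14 m
Series → Q common, losses add: H = Σh = 31.24 m

H ≈ 31.2 m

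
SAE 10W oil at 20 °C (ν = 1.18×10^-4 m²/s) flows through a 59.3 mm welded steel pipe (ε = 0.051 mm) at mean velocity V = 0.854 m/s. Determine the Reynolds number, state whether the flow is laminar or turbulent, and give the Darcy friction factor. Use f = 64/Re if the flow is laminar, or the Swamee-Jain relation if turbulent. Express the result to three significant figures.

Re = VD/ν = 0.8540·0.0593/1.18×10^-4 = 429
Re < 2300 → laminar → f = 64/Re = 0.1491

Re ≈ 429; laminar; f = 64/Re ≈ 0.149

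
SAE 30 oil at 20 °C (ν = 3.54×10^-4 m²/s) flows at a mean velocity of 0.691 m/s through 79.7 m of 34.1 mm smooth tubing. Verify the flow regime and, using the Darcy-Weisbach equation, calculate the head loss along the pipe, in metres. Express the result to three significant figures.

Re = VD/ν = 0.691·0.03410/3.54×10^-4 = 66.6 → laminar (Re < 2300)
f = 64/Re = 0.9615
h_f = f(L/D)V²/(2g) = 0.9615·(79.7/0.03410)·0.691²/(2·9.81) = 54.69 m

h_f ≈ 54.7 m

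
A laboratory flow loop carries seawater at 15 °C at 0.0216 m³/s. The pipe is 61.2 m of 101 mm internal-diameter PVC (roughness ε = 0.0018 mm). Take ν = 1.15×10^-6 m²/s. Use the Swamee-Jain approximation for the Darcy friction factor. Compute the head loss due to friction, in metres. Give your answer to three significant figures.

V = 4Q/(πD²) = 4·0.0216/(π·0.101²) = 2.696 m/s
Re = VD/ν = 2.696·0.101/1.15×10^-6 = 2.37×10^5 → turbulent
ε/D = 0.0018/101 = 1.78×10^-5
Swamee-Jain: f = 0.01521
h_f = f(L/D)V²/(2g) = 0.01521·(61.2/0.101)·2.696²/(2·9.81) = 3.415 m

h_f ≈ 3.42 m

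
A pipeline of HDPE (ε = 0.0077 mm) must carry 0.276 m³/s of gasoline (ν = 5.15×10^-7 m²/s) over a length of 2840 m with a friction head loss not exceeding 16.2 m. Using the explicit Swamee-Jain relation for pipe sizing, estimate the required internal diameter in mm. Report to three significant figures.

D ≈ 418 mm

Swamee-Jain (Type III): D = 0.66·[ε^1.25·(LQ²/(gh_f))^4.75 + ν·Q^9.4·(L/(gh_f))^5.2]^0.04
LQ²/(gh_f) = 1.361; L/(gh_f) = 17.87
Term 1 = ε^1.25·(…)^4.75 = 1.76×10^-6; Term 2 = ν·Q^9.4·(…)^5.2 = 9.28×10^-6
D = 0.66·(1.76×10^-6 + 9.28×10^-6)^0.04 = 0.4181 m = 418 mm
Check: V = 2.01 m/s, Re = 1.63×10^6, f = 0.01129, h_f = 15.8 m ≈ 16.2 m ✓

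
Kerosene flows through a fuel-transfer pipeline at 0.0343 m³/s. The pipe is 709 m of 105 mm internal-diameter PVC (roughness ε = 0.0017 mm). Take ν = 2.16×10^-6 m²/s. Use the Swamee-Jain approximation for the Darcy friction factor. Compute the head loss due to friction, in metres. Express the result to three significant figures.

V = 4Q/(πD²) = 4·0.0343/(π·0.105²) = 3.961 m/s
Re = VD/ν = 3.961·0.105/2.16×10^-6 = 1.93×10^5 → turbulent
ε/D = 0.0017/105 = 1.62×10^-5
Swamee-Jain: f = 0.01579
h_f = f(L/D)V²/(2g) = 0.01579·(709/0.105)·3.961²/(2·9.81) = 85.28 m

h_f ≈ 85.3 m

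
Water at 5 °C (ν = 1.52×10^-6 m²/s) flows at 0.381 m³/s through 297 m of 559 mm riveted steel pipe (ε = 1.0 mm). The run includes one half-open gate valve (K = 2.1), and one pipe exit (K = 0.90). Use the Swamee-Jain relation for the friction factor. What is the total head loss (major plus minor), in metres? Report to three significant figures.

V = 4Q/(πD²) = 1.552 m/s; V²/2g = 0.1228 m
Re = 5.71×10^5, ε/D = 0.00179 → f = 0.02320 (Swamee-Jain)
Major: h_f = f(L/D)·V²/2g = 0.02320·531.3·0.1228 = 1.514 m
Minor: ΣK = 3.00; h_m = ΣK·V²/2g = 0.3685 m
Total H_L = 1.514 + 0.3685 = 1.882 m

H_L ≈ 1.88 m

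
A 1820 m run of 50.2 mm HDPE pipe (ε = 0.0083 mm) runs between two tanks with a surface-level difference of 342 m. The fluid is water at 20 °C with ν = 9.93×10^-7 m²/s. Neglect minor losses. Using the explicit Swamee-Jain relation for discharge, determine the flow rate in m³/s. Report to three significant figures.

Swamee-Jain (Type II): Q = -0.965·√(gD⁵h_f/L)·ln[ε/(3.7D) + √(3.17ν²L/(gD³h_f))]
√(gD⁵h_f/L) = √(9.81·0.0502⁵·342/1820) = 7.666×10^-4
ε/(3.7D) = 4.47×10^-5; √(3.17ν²L/(gD³h_f)) = 1.16×10^-4
Q = -0.965·7.666×10^-4·ln(1.605×10^-4) = 0.006464 m³/s
Check: V = 3.27 m/s, Re = 1.65×10^5, f = 0.01736, h_f = 342 m ≈ 342 m ✓

Q ≈ 0.00646 m³/s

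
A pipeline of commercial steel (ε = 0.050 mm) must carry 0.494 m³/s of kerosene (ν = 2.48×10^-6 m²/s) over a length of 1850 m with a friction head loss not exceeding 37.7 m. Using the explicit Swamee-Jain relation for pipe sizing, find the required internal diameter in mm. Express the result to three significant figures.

D ≈ 432 mm

Swamee-Jain (Type III): D = 0.66·[ε^1.25·(LQ²/(gh_f))^4.75 + ν·Q^9.4·(L/(gh_f))^5.2]^0.04
LQ²/(gh_f) = 1.221; L/(gh_f) = 5.002
Term 1 = ε^1.25·(…)^4.75 = 1.08×10^-5; Term 2 = ν·Q^9.4·(…)^5.2 = 1.42×10^-5
D = 0.66·(1.08×10^-5 + 1.42×10^-5)^0.04 = 0.4320 m = 432 mm
Check: V = 3.37 m/s, Re = 5.87×10^5, f = 0.01440, h_f = 35.7 m ≈ 37.7 m ✓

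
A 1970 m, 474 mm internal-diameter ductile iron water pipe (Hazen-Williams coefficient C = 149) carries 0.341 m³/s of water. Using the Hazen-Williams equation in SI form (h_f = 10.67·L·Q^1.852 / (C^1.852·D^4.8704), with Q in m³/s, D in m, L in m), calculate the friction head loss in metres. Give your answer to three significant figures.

h_f ≈ 10.3 m

h_f = 10.67·1970·0.341^1.852 / (149^1.852·0.474^4.8704) = 10.27 m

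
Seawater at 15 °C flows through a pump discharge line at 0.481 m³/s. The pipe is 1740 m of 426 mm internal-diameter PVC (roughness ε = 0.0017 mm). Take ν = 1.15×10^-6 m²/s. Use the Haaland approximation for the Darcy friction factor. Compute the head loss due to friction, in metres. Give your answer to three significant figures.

h_f ≈ 26.7 m

V = 4Q/(πD²) = 4·0.481/(π·0.426²) = 3.375 m/s
Re = VD/ν = 3.375·0.426/1.15×10^-6 = 1.25×10^6 → turbulent
ε/D = 0.0017/426 = 3.99×10^-6
Haaland: f = 0.01124
h_f = f(L/D)V²/(2g) = 0.01124·(1740/0.426)·3.375²/(2·9.81) = 26.65 m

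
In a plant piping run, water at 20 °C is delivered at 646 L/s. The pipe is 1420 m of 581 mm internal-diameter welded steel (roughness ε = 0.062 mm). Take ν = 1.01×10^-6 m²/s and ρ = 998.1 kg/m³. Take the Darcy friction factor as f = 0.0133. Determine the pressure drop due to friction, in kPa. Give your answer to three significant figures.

V = 4Q/(πD²) = 4·0.646/(π·0.581²) = 2.437 m/s
h_f = f(L/D)V²/(2g) = 0.01330·(1420/0.581)·2.437²/(2·9.81) = 9.837 m
Δp = ρg·h_f = 998.1·9.81·9.837 = 96.31 kPa

Δp ≈ 96.3 kPa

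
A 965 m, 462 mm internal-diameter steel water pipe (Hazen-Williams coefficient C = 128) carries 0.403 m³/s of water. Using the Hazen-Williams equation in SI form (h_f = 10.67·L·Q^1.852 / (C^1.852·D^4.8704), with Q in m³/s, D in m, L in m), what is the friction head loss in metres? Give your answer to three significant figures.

h_f ≈ 10.3 m

h_f = 10.67·965·0.403^1.852 / (128^1.852·0.462^4.8704) = 10.29 m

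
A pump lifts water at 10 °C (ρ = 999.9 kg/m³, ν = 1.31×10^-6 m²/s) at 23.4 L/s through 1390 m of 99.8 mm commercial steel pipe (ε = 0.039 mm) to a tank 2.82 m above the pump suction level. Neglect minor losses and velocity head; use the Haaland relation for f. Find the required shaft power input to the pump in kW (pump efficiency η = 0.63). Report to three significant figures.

P_shaft ≈ 42.3 kW

V = 4Q/(πD²) = 2.991 m/s; Re = 2.28×10^5; ε/D = 3.91×10^-4; f = 0.01782
h_f = f(L/D)V²/2g = 113.2 m
Total head H = z + h_f = 2.82 + 113.2 = 116.0 m
P_hyd = ρgQH = 999.9·9.81·0.0234·116.0 = 26.62 kW
P_shaft = P_hyd/η = 26.62/0.63 = 42.26 kW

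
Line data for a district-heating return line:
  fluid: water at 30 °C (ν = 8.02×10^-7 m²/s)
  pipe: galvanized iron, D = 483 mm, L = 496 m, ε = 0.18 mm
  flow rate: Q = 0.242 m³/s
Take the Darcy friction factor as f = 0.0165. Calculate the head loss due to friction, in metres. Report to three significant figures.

h_f ≈ 1.51 m

V = 4Q/(πD²) = 4·0.242/(π·0.483²) = 1.321 m/s
h_f = f(L/D)V²/(2g) = 0.01650·(496/0.483)·1.321²/(2·9.81) = 1.507 m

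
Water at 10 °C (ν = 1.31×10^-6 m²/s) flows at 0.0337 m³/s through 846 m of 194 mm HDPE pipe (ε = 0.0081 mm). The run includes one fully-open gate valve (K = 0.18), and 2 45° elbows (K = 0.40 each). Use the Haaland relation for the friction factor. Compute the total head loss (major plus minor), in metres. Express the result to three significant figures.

V = 4Q/(πD²) = 1.140 m/s; V²/2g = 0.06625 m
Re = 1.69×10^5, ε/D = 4.18×10^-5 → f = 0.01627 (Haaland)
Major: h_f = f(L/D)·V²/2g = 0.01627·4361·0.06625 = 4.700 m
Minor: ΣK = 0.980; h_m = ΣK·V²/2g = 0.06492 m
Total H_L = 4.700 + 0.06492 = 4.765 m

H_L ≈ 4.76 m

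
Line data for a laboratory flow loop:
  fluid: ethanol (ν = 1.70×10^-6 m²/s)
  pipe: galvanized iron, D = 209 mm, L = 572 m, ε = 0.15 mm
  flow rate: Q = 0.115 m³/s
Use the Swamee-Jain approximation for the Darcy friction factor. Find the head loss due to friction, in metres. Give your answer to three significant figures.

V = 4Q/(πD²) = 4·0.115/(π·0.209²) = 3.352 m/s
Re = VD/ν = 3.352·0.209/1.70×10^-6 = 4.12×10^5 → turbulent
ε/D = 0.15/209 = 7.18×10^-4
Swamee-Jain: f = 0.01917
h_f = f(L/D)V²/(2g) = 0.01917·(572/0.209)·3.352²/(2·9.81) = 30.05 m

h_f ≈ 30.0 m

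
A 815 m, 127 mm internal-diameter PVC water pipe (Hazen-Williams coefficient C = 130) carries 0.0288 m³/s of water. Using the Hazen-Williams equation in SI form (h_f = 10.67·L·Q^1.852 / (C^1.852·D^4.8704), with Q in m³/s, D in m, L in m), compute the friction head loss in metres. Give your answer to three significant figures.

h_f = 10.67·815·0.0288^1.852 / (130^1.852·0.127^4.8704) = 34.35 m

h_f ≈ 34.4 m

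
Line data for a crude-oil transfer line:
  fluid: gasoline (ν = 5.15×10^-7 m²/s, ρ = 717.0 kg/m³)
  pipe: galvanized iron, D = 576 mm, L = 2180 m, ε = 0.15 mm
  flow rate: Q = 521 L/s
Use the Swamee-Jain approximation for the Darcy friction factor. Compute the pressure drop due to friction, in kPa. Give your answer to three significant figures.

V = 4Q/(πD²) = 4·0.521/(π·0.576²) = 1.999 m/s
Re = VD/ν = 1.999·0.576/5.15×10^-7 = 2.24×10^6 → turbulent
ε/D = 0.15/576 = 2.60×10^-4
Swamee-Jain: f = 0.01495
h_f = f(L/D)V²/(2g) = 0.01495·(2180/0.576)·1.999²/(2·9.81) = 11.53 m
Δp = ρg·h_f = 717.0·9.81·11.53 = 81.10 kPa

Δp ≈ 81.1 kPa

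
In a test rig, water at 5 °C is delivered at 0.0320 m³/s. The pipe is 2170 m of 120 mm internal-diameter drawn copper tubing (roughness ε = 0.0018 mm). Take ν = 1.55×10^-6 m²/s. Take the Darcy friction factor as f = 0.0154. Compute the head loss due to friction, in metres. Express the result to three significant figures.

V = 4Q/(πD²) = 4·0.0320/(π·0.120²) = 2.829 m/s
h_f = f(L/D)V²/(2g) = 0.01540·(2170/0.120)·2.829²/(2·9.81) = 113.6 m

h_f ≈ 114 m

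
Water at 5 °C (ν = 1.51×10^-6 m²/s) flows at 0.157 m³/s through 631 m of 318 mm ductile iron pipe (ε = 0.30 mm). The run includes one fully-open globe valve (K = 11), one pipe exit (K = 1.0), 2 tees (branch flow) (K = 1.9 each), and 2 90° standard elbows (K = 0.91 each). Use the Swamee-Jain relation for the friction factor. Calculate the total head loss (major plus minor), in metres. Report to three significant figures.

H_L ≈ 11.5 m

V = 4Q/(πD²) = 1.977 m/s; V²/2g = 0.1992 m
Re = 4.16×10^5, ε/D = 9.43×10^-4 → f = 0.02023 (Swamee-Jain)
Major: h_f = f(L/D)·V²/2g = 0.02023·1984·0.1992 = 7.995 m
Minor: ΣK = 17.6; h_m = ΣK·V²/2g = 3.509 m
Total H_L = 7.995 + 3.509 = 11.50 m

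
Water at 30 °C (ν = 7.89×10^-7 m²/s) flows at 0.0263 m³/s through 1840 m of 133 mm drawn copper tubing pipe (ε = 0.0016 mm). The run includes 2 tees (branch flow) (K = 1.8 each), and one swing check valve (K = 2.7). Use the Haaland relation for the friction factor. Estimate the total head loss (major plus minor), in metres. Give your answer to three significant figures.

H_L ≈ 37.2 m

V = 4Q/(πD²) = 1.893 m/s; V²/2g = 0.1827 m
Re = 3.19×10^5, ε/D = 1.20×10^-5 → f = 0.01428 (Haaland)
Major: h_f = f(L/D)·V²/2g = 0.01428·13835·0.1827 = 36.08 m
Minor: ΣK = 6.30; h_m = ΣK·V²/2g = 1.151 m
Total H_L = 36.08 + 1.151 = 37.23 m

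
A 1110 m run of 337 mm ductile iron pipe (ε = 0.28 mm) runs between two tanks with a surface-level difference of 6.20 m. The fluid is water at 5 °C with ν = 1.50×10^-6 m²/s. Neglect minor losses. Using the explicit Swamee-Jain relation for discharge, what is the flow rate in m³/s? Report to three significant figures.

Q ≈ 0.122 m³/s

Swamee-Jain (Type II): Q = -0.965·√(gD⁵h_f/L)·ln[ε/(3.7D) + √(3.17ν²L/(gD³h_f))]
√(gD⁵h_f/L) = √(9.81·0.337⁵·6.20/1110) = 0.01543
ε/(3.7D) = 2.25×10^-4; √(3.17ν²L/(gD³h_f)) = 5.83×10^-5
Q = -0.965·0.01543·ln(2.829×10^-4) = 0.1217 m³/s
Check: V = 1.36 m/s, Re = 3.06×10^5, f = 0.01999, h_f = 6.25 m ≈ 6.20 m ✓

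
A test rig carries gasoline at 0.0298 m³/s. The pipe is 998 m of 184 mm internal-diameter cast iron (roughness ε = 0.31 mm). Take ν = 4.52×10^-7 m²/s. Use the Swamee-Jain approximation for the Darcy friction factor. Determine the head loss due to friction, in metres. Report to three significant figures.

V = 4Q/(πD²) = 4·0.0298/(π·0.184²) = 1.121 m/s
Re = VD/ν = 1.121·0.184/4.52×10^-7 = 4.56×10^5 → turbulent
ε/D = 0.31/184 = 0.00168
Swamee-Jain: f = 0.02296
h_f = f(L/D)V²/(2g) = 0.02296·(998/0.184)·1.121²/(2·9.81) = 7.973 m

h_f ≈ 7.97 m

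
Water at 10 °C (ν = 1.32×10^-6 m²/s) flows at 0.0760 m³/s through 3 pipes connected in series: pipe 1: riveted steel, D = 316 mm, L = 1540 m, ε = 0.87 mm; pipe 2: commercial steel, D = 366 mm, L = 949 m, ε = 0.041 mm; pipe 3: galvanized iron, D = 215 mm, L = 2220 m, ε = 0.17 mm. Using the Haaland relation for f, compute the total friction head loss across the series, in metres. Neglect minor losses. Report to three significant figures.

Pipe 1: V = 0.9691 m/s, Re = 2.32×10^5, ε/D = 0.00275, f = 0.02615, h_1 = f(L/D)V²/2g = 6.099 m
Pipe 2: V = 0.7224 m/s, Re = 2.00×10^5, ε/D = 1.12×10^-4, f = 0.01627, h_2 = f(L/D)V²/2g = 1.122 m
Pipe 3: V = 2.093 m/s, Re = 3.41×10^5, ε/D = 7.91×10^-4, f = 0.01948, h_3 = f(L/D)V²/2g = 44.92 m
Series → Q common, losses add: H = Σh = 52.15 m

H ≈ 52.1 m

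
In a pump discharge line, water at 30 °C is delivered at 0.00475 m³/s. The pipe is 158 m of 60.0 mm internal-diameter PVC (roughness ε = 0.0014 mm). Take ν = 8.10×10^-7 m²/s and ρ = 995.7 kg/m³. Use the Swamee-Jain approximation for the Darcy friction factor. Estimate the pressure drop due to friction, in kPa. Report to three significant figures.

V = 4Q/(πD²) = 4·0.00475/(π·0.0600²) = 1.680 m/s
Re = VD/ν = 1.680·0.0600/8.10×10^-7 = 1.24×10^5 → turbulent
ε/D = 0.0014/60.0 = 2.33×10^-5
Swamee-Jain: f = 0.01724
h_f = f(L/D)V²/(2g) = 0.01724·(158/0.0600)·1.680²/(2·9.81) = 6.529 m
Δp = ρg·h_f = 995.7·9.81·6.529 = 63.77 kPa

Δp ≈ 63.8 kPa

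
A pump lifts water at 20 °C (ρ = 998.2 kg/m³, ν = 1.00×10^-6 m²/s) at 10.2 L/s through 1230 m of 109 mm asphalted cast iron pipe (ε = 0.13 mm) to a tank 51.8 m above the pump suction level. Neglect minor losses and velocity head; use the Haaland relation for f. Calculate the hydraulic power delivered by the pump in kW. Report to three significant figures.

V = 4Q/(πD²) = 1.093 m/s; Re = 1.19×10^5; ε/D = 0.00119; f = 0.02232
h_f = f(L/D)V²/2g = 15.34 m
Total head H = z + h_f = 51.8 + 15.34 = 67.14 m
P_hyd = ρgQH = 998.2·9.81·0.0102·67.14 = 6.706 kW

P_hyd ≈ 6.71 kW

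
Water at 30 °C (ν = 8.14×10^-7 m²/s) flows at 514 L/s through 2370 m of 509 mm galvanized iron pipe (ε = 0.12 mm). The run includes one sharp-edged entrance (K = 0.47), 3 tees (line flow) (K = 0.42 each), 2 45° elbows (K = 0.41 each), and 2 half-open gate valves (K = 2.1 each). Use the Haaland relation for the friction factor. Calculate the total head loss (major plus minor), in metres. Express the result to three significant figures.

H_L ≈ 24.5 m

V = 4Q/(πD²) = 2.526 m/s; V²/2g = 0.3252 m
Re = 1.58×10^6, ε/D = 2.36×10^-4 → f = 0.01472 (Haaland)
Major: h_f = f(L/D)·V²/2g = 0.01472·4656·0.3252 = 22.29 m
Minor: ΣK = 6.75; h_m = ΣK·V²/2g = 2.195 m
Total H_L = 22.29 + 2.195 = 24.49 m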